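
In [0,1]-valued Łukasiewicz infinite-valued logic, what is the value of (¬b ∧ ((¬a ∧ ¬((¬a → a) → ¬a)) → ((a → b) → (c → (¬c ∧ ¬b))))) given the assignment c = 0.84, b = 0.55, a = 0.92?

0.45

¬b: Łukasiewicz ¬ gives 1 − 0.55 = 0.45
¬a: Łukasiewicz ¬ gives 1 − 0.92 = 0.08
¬a: Łukasiewicz ¬ gives 1 − 0.92 = 0.08
(¬a → a): min(1, 1 − 0.08 + 0.92) = 1
¬a: Łukasiewicz ¬ gives 1 − 0.92 = 0.08
((¬a → a) → ¬a): min(1, 1 − 1 + 0.08) = 0.08
¬((¬a → a) → ¬a): Łukasiewicz ¬ gives 1 − 0.08 = 0.92
(¬a ∧ ¬((¬a → a) → ¬a)) = min(0.08, 0.92) = 0.08
(a → b): min(1, 1 − 0.92 + 0.55) = 0.63
¬c: Łukasiewicz ¬ gives 1 − 0.84 = 0.16
¬b: Łukasiewicz ¬ gives 1 − 0.55 = 0.45
(¬c ∧ ¬b) = min(0.16, 0.45) = 0.16
(c → (¬c ∧ ¬b)): min(1, 1 − 0.84 + 0.16) = 0.32
((a → b) → (c → (¬c ∧ ¬b))): min(1, 1 − 0.63 + 0.32) = 0.69
((¬a ∧ ¬((¬a → a) → ¬a)) → ((a → b) → (c → (¬c ∧ ¬b)))): min(1, 1 − 0.08 + 0.69) = 1
(¬b ∧ ((¬a ∧ ¬((¬a → a) → ¬a)) → ((a → b) → (c → (¬c ∧ ¬b))))) = min(0.45, 1) = 0.45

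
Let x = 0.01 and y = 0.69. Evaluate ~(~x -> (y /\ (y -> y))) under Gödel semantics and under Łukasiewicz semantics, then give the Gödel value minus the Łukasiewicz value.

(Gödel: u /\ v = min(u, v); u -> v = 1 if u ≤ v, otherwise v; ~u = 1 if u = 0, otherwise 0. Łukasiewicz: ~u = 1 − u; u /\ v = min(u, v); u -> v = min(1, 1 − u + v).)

-0.30

Gödel evaluation:
  ~x: Gödel ¬ of 0.01 = 0 (operand ≠ 0)
  (y -> y): 0.69 ≤ 0.69, so result = 1
  (y /\ (y -> y)) = min(0.69, 1) = 0.69
  (~x -> (y /\ (y -> y))): 0 ≤ 0.69, so result = 1
  ~(~x -> (y /\ (y -> y))): Gödel ¬ of 1 = 0 (operand ≠ 0)
  Gödel value = 0
Łukasiewicz evaluation:
  ~x: Łukasiewicz ¬ gives 1 − 0.01 = 0.99
  (y -> y): min(1, 1 − 0.69 + 0.69) = 1
  (y /\ (y -> y)) = min(0.69, 1) = 0.69
  (~x -> (y /\ (y -> y))): min(1, 1 − 0.99 + 0.69) = 0.7
  ~(~x -> (y /\ (y -> y))): Łukasiewicz ¬ gives 1 − 0.7 = 0.3
  Łukasiewicz value = 0.3
Difference: 0 − 0.3 = -0.30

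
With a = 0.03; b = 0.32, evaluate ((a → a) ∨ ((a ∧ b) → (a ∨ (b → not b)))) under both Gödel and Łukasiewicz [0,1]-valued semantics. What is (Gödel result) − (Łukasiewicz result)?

Gödel evaluation:
  (a → a): 0.03 ≤ 0.03, so result = 1
  (a ∧ b) = min(0.03, 0.32) = 0.03
  not b: Gödel ¬ of 0.32 = 0 (operand ≠ 0)
  (b → not b): 0.32 > 0, so result = 0
  (a ∨ (b → not b)) = max(0.03, 0) = 0.03
  ((a ∧ b) → (a ∨ (b → not b))): 0.03 ≤ 0.03, so result = 1
  ((a → a) ∨ ((a ∧ b) → (a ∨ (b → not b)))) = max(1, 1) = 1
  Gödel value = 1
Łukasiewicz evaluation:
  (a → a): min(1, 1 − 0.03 + 0.03) = 1
  (a ∧ b) = min(0.03, 0.32) = 0.03
  not b: Łukasiewicz ¬ gives 1 − 0.32 = 0.68
  (b → not b): min(1, 1 − 0.32 + 0.68) = 1
  (a ∨ (b → not b)) = max(0.03, 1) = 1
  ((a ∧ b) → (a ∨ (b → not b))): min(1, 1 − 0.03 + 1) = 1
  ((a → a) ∨ ((a ∧ b) → (a ∨ (b → not b)))) = max(1, 1) = 1
  Łukasiewicz value = 1
Difference: 1 − 1 = 0.00

0.00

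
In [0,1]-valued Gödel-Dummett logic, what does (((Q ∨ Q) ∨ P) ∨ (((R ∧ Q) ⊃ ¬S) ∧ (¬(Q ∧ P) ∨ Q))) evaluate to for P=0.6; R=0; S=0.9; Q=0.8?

0.80

(Q ∨ Q) = max(0.8, 0.8) = 0.8
((Q ∨ Q) ∨ P) = max(0.8, 0.6) = 0.8
(R ∧ Q) = min(0, 0.8) = 0
¬S: Gödel ¬ of 0.9 = 0 (operand ≠ 0)
((R ∧ Q) ⊃ ¬S): 0 ≤ 0, so result = 1
(Q ∧ P) = min(0.8, 0.6) = 0.6
¬(Q ∧ P): Gödel ¬ of 0.6 = 0 (operand ≠ 0)
(¬(Q ∧ P) ∨ Q) = max(0, 0.8) = 0.8
(((R ∧ Q) ⊃ ¬S) ∧ (¬(Q ∧ P) ∨ Q)) = min(1, 0.8) = 0.8
(((Q ∨ Q) ∨ P) ∨ (((R ∧ Q) ⊃ ¬S) ∧ (¬(Q ∧ P) ∨ Q))) = max(0.8, 0.8) = 0.8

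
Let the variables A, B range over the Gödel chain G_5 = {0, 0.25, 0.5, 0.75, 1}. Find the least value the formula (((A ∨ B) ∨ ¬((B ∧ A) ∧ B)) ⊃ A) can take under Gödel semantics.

0.00

The minimum is attained at A = 0, B = 0:
  (A ∨ B) = max(0, 0) = 0
  (B ∧ A) = min(0, 0) = 0
  ((B ∧ A) ∧ B) = min(0, 0) = 0
  ¬((B ∧ A) ∧ B): Gödel ¬ of 0 = 1 (operand is 0)
  ((A ∨ B) ∨ ¬((B ∧ A) ∧ B)) = max(0, 1) = 1
  (((A ∨ B) ∨ ¬((B ∧ A) ∧ B)) ⊃ A): 1 > 0, so result = 0
Checking all 25 assignments confirms none give a value below 0.00.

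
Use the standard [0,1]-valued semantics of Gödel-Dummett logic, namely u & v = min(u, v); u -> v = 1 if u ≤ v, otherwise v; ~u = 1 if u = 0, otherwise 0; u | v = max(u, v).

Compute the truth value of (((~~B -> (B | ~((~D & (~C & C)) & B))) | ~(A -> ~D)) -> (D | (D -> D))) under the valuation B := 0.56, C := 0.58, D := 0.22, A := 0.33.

~B: Gödel ¬ of 0.56 = 0 (operand ≠ 0)
~~B: Gödel ¬ of 0 = 1 (operand is 0)
~D: Gödel ¬ of 0.22 = 0 (operand ≠ 0)
~C: Gödel ¬ of 0.58 = 0 (operand ≠ 0)
(~C & C) = min(0, 0.58) = 0
(~D & (~C & C)) = min(0, 0) = 0
((~D & (~C & C)) & B) = min(0, 0.56) = 0
~((~D & (~C & C)) & B): Gödel ¬ of 0 = 1 (operand is 0)
(B | ~((~D & (~C & C)) & B)) = max(0.56, 1) = 1
(~~B -> (B | ~((~D & (~C & C)) & B))): 1 ≤ 1, so result = 1
~D: Gödel ¬ of 0.22 = 0 (operand ≠ 0)
(A -> ~D): 0.33 > 0, so result = 0
~(A -> ~D): Gödel ¬ of 0 = 1 (operand is 0)
((~~B -> (B | ~((~D & (~C & C)) & B))) | ~(A -> ~D)) = max(1, 1) = 1
(D -> D): 0.22 ≤ 0.22, so result = 1
(D | (D -> D)) = max(0.22, 1) = 1
(((~~B -> (B | ~((~D & (~C & C)) & B))) | ~(A -> ~D)) -> (D | (D -> D))): 1 ≤ 1, so result = 1

1.00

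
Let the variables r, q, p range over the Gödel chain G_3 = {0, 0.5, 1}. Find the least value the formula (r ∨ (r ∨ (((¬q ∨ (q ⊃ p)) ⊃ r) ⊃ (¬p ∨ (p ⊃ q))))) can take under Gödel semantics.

The minimum is attained at r = 0.5, q = 0, p = 0.5:
  ¬q: Gödel ¬ of 0 = 1 (operand is 0)
  (q ⊃ p): 0 ≤ 0.5, so result = 1
  (¬q ∨ (q ⊃ p)) = max(1, 1) = 1
  ((¬q ∨ (q ⊃ p)) ⊃ r): 1 > 0.5, so result = 0.5
  ¬p: Gödel ¬ of 0.5 = 0 (operand ≠ 0)
  (p ⊃ q): 0.5 > 0, so result = 0
  (¬p ∨ (p ⊃ q)) = max(0, 0) = 0
  (((¬q ∨ (q ⊃ p)) ⊃ r) ⊃ (¬p ∨ (p ⊃ q))): 0.5 > 0, so result = 0
  (r ∨ (((¬q ∨ (q ⊃ p)) ⊃ r) ⊃ (¬p ∨ (p ⊃ q)))) = max(0.5, 0) = 0.5
  (r ∨ (r ∨ (((¬q ∨ (q ⊃ p)) ⊃ r) ⊃ (¬p ∨ (p ⊃ q))))) = max(0.5, 0.5) = 0.5
Checking all 27 assignments confirms none give a value below 0.50.

0.50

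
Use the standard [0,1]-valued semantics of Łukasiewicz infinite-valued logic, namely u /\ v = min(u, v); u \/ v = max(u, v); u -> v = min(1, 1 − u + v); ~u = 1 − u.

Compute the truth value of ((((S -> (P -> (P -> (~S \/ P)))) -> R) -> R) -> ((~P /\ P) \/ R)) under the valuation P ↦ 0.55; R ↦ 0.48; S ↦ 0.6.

~S: Łukasiewicz ¬ gives 1 − 0.6 = 0.4
(~S \/ P) = max(0.4, 0.55) = 0.55
(P -> (~S \/ P)): min(1, 1 − 0.55 + 0.55) = 1
(P -> (P -> (~S \/ P))): min(1, 1 − 0.55 + 1) = 1
(S -> (P -> (P -> (~S \/ P)))): min(1, 1 − 0.6 + 1) = 1
((S -> (P -> (P -> (~S \/ P)))) -> R): min(1, 1 − 1 + 0.48) = 0.48
(((S -> (P -> (P -> (~S \/ P)))) -> R) -> R): min(1, 1 − 0.48 + 0.48) = 1
~P: Łukasiewicz ¬ gives 1 − 0.55 = 0.45
(~P /\ P) = min(0.45, 0.55) = 0.45
((~P /\ P) \/ R) = max(0.45, 0.48) = 0.48
((((S -> (P -> (P -> (~S \/ P)))) -> R) -> R) -> ((~P /\ P) \/ R)): min(1, 1 − 1 + 0.48) = 0.48

0.48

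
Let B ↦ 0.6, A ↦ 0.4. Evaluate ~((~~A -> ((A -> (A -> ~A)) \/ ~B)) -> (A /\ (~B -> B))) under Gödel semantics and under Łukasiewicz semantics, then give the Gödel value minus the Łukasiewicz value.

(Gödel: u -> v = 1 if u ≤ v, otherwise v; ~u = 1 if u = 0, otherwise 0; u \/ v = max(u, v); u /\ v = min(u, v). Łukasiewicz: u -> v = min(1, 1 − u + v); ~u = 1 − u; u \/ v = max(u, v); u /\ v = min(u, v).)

Gödel evaluation:
  ~A: Gödel ¬ of 0.4 = 0 (operand ≠ 0)
  ~~A: Gödel ¬ of 0 = 1 (operand is 0)
  ~A: Gödel ¬ of 0.4 = 0 (operand ≠ 0)
  (A -> ~A): 0.4 > 0, so result = 0
  (A -> (A -> ~A)): 0.4 > 0, so result = 0
  ~B: Gödel ¬ of 0.6 = 0 (operand ≠ 0)
  ((A -> (A -> ~A)) \/ ~B) = max(0, 0) = 0
  (~~A -> ((A -> (A -> ~A)) \/ ~B)): 1 > 0, so result = 0
  ~B: Gödel ¬ of 0.6 = 0 (operand ≠ 0)
  (~B -> B): 0 ≤ 0.6, so result = 1
  (A /\ (~B -> B)) = min(0.4, 1) = 0.4
  ((~~A -> ((A -> (A -> ~A)) \/ ~B)) -> (A /\ (~B -> B))): 0 ≤ 0.4, so result = 1
  ~((~~A -> ((A -> (A -> ~A)) \/ ~B)) -> (A /\ (~B -> B))): Gödel ¬ of 1 = 0 (operand ≠ 0)
  Gödel value = 0
Łukasiewicz evaluation:
  ~A: Łukasiewicz ¬ gives 1 − 0.4 = 0.6
  ~~A: Łukasiewicz ¬ gives 1 − 0.6 = 0.4
  ~A: Łukasiewicz ¬ gives 1 − 0.4 = 0.6
  (A -> ~A): min(1, 1 − 0.4 + 0.6) = 1
  (A -> (A -> ~A)): min(1, 1 − 0.4 + 1) = 1
  ~B: Łukasiewicz ¬ gives 1 − 0.6 = 0.4
  ((A -> (A -> ~A)) \/ ~B) = max(1, 0.4) = 1
  (~~A -> ((A -> (A -> ~A)) \/ ~B)): min(1, 1 − 0.4 + 1) = 1
  ~B: Łukasiewicz ¬ gives 1 − 0.6 = 0.4
  (~B -> B): min(1, 1 − 0.4 + 0.6) = 1
  (A /\ (~B -> B)) = min(0.4, 1) = 0.4
  ((~~A -> ((A -> (A -> ~A)) \/ ~B)) -> (A /\ (~B -> B))): min(1, 1 − 1 + 0.4) = 0.4
  ~((~~A -> ((A -> (A -> ~A)) \/ ~B)) -> (A /\ (~B -> B))): Łukasiewicz ¬ gives 1 − 0.4 = 0.6
  Łukasiewicz value = 0.6
Difference: 0 − 0.6 = -0.60

-0.60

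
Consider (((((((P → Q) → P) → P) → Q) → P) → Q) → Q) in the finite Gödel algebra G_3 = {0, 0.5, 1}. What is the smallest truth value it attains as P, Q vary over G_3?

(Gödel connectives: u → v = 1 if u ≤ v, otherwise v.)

The minimum is attained at P = 0, Q = 0.5:
  (P → Q): 0 ≤ 0.5, so result = 1
  ((P → Q) → P): 1 > 0, so result = 0
  (((P → Q) → P) → P): 0 ≤ 0, so result = 1
  ((((P → Q) → P) → P) → Q): 1 > 0.5, so result = 0.5
  (((((P → Q) → P) → P) → Q) → P): 0.5 > 0, so result = 0
  ((((((P → Q) → P) → P) → Q) → P) → Q): 0 ≤ 0.5, so result = 1
  (((((((P → Q) → P) → P) → Q) → P) → Q) → Q): 1 > 0.5, so result = 0.5
Checking all 9 assignments confirms none give a value below 0.50.

0.50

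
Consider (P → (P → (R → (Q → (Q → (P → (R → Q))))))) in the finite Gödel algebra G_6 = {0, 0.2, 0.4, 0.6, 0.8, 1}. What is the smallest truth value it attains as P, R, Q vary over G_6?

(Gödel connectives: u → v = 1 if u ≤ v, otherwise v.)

1.00

Every assignment gives 1. For instance at P = 0, R = 0, Q = 0:
  (R → Q): 0 ≤ 0, so result = 1
  (P → (R → Q)): 0 ≤ 1, so result = 1
  (Q → (P → (R → Q))): 0 ≤ 1, so result = 1
  (Q → (Q → (P → (R → Q)))): 0 ≤ 1, so result = 1
  (R → (Q → (Q → (P → (R → Q))))): 0 ≤ 1, so result = 1
  (P → (R → (Q → (Q → (P → (R → Q)))))): 0 ≤ 1, so result = 1
  (P → (P → (R → (Q → (Q → (P → (R → Q))))))): 0 ≤ 1, so result = 1
All 216 assignments give value 1 — the formula is a G_6-tautology.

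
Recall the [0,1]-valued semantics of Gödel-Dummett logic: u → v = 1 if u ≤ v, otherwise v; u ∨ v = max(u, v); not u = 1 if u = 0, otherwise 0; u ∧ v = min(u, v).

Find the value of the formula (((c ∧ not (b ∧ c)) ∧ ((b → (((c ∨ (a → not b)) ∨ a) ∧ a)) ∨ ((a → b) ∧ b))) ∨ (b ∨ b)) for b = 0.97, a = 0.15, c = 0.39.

(b ∧ c) = min(0.97, 0.39) = 0.39
not (b ∧ c): Gödel ¬ of 0.39 = 0 (operand ≠ 0)
(c ∧ not (b ∧ c)) = min(0.39, 0) = 0
not b: Gödel ¬ of 0.97 = 0 (operand ≠ 0)
(a → not b): 0.15 > 0, so result = 0
(c ∨ (a → not b)) = max(0.39, 0) = 0.39
((c ∨ (a → not b)) ∨ a) = max(0.39, 0.15) = 0.39
(((c ∨ (a → not b)) ∨ a) ∧ a) = min(0.39, 0.15) = 0.15
(b → (((c ∨ (a → not b)) ∨ a) ∧ a)): 0.97 > 0.15, so result = 0.15
(a → b): 0.15 ≤ 0.97, so result = 1
((a → b) ∧ b) = min(1, 0.97) = 0.97
((b → (((c ∨ (a → not b)) ∨ a) ∧ a)) ∨ ((a → b) ∧ b)) = max(0.15, 0.97) = 0.97
((c ∧ not (b ∧ c)) ∧ ((b → (((c ∨ (a → not b)) ∨ a) ∧ a)) ∨ ((a → b) ∧ b))) = min(0, 0.97) = 0
(b ∨ b) = max(0.97, 0.97) = 0.97
(((c ∧ not (b ∧ c)) ∧ ((b → (((c ∨ (a → not b)) ∨ a) ∧ a)) ∨ ((a → b) ∧ b))) ∨ (b ∨ b)) = max(0, 0.97) = 0.97

0.97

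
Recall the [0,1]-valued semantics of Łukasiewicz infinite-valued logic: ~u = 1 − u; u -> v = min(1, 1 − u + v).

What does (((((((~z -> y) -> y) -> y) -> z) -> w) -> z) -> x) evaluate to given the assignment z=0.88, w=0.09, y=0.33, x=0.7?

0.70

~z: Łukasiewicz ¬ gives 1 − 0.88 = 0.12
(~z -> y): min(1, 1 − 0.12 + 0.33) = 1
((~z -> y) -> y): min(1, 1 − 1 + 0.33) = 0.33
(((~z -> y) -> y) -> y): min(1, 1 − 0.33 + 0.33) = 1
((((~z -> y) -> y) -> y) -> z): min(1, 1 − 1 + 0.88) = 0.88
(((((~z -> y) -> y) -> y) -> z) -> w): min(1, 1 − 0.88 + 0.09) = 0.21
((((((~z -> y) -> y) -> y) -> z) -> w) -> z): min(1, 1 − 0.21 + 0.88) = 1
(((((((~z -> y) -> y) -> y) -> z) -> w) -> z) -> x): min(1, 1 − 1 + 0.7) = 0.7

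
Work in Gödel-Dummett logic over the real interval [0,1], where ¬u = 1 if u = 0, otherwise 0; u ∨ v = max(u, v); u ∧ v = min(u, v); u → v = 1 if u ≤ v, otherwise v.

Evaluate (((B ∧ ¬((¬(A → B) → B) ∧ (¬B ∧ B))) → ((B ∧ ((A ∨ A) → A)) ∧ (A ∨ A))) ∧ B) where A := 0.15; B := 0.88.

0.15

(A → B): 0.15 ≤ 0.88, so result = 1
¬(A → B): Gödel ¬ of 1 = 0 (operand ≠ 0)
(¬(A → B) → B): 0 ≤ 0.88, so result = 1
¬B: Gödel ¬ of 0.88 = 0 (operand ≠ 0)
(¬B ∧ B) = min(0, 0.88) = 0
((¬(A → B) → B) ∧ (¬B ∧ B)) = min(1, 0) = 0
¬((¬(A → B) → B) ∧ (¬B ∧ B)): Gödel ¬ of 0 = 1 (operand is 0)
(B ∧ ¬((¬(A → B) → B) ∧ (¬B ∧ B))) = min(0.88, 1) = 0.88
(A ∨ A) = max(0.15, 0.15) = 0.15
((A ∨ A) → A): 0.15 ≤ 0.15, so result = 1
(B ∧ ((A ∨ A) → A)) = min(0.88, 1) = 0.88
(A ∨ A) = max(0.15, 0.15) = 0.15
((B ∧ ((A ∨ A) → A)) ∧ (A ∨ A)) = min(0.88, 0.15) = 0.15
((B ∧ ¬((¬(A → B) → B) ∧ (¬B ∧ B))) → ((B ∧ ((A ∨ A) → A)) ∧ (A ∨ A))): 0.88 > 0.15, so result = 0.15
(((B ∧ ¬((¬(A → B) → B) ∧ (¬B ∧ B))) → ((B ∧ ((A ∨ A) → A)) ∧ (A ∨ A))) ∧ B) = min(0.15, 0.88) = 0.15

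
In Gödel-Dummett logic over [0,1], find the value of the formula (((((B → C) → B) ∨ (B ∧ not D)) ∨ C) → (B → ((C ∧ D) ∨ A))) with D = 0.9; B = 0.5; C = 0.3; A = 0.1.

(B → C): 0.5 > 0.3, so result = 0.3
((B → C) → B): 0.3 ≤ 0.5, so result = 1
not D: Gödel ¬ of 0.9 = 0 (operand ≠ 0)
(B ∧ not D) = min(0.5, 0) = 0
(((B → C) → B) ∨ (B ∧ not D)) = max(1, 0) = 1
((((B → C) → B) ∨ (B ∧ not D)) ∨ C) = max(1, 0.3) = 1
(C ∧ D) = min(0.3, 0.9) = 0.3
((C ∧ D) ∨ A) = max(0.3, 0.1) = 0.3
(B → ((C ∧ D) ∨ A)): 0.5 > 0.3, so result = 0.3
(((((B → C) → B) ∨ (B ∧ not D)) ∨ C) → (B → ((C ∧ D) ∨ A))): 1 > 0.3, so result = 0.3

0.30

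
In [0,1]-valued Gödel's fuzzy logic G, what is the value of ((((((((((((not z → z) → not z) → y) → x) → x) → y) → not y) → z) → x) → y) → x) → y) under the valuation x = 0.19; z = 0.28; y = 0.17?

0.17

not z: Gödel ¬ of 0.28 = 0 (operand ≠ 0)
(not z → z): 0 ≤ 0.28, so result = 1
not z: Gödel ¬ of 0.28 = 0 (operand ≠ 0)
((not z → z) → not z): 1 > 0, so result = 0
(((not z → z) → not z) → y): 0 ≤ 0.17, so result = 1
((((not z → z) → not z) → y) → x): 1 > 0.19, so result = 0.19
(((((not z → z) → not z) → y) → x) → x): 0.19 ≤ 0.19, so result = 1
((((((not z → z) → not z) → y) → x) → x) → y): 1 > 0.17, so result = 0.17
not y: Gödel ¬ of 0.17 = 0 (operand ≠ 0)
(((((((not z → z) → not z) → y) → x) → x) → y) → not y): 0.17 > 0, so result = 0
((((((((not z → z) → not z) → y) → x) → x) → y) → not y) → z): 0 ≤ 0.28, so result = 1
(((((((((not z → z) → not z) → y) → x) → x) → y) → not y) → z) → x): 1 > 0.19, so result = 0.19
((((((((((not z → z) → not z) → y) → x) → x) → y) → not y) → z) → x) → y): 0.19 > 0.17, so result = 0.17
(((((((((((not z → z) → not z) → y) → x) → x) → y) → not y) → z) → x) → y) → x): 0.17 ≤ 0.19, so result = 1
((((((((((((not z → z) → not z) → y) → x) → x) → y) → not y) → z) → x) → y) → x) → y): 1 > 0.17, so result = 0.17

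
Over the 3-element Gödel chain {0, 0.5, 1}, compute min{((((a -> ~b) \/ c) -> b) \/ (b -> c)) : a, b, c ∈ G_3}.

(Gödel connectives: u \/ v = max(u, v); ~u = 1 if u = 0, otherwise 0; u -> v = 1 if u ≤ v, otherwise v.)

0.50

The minimum is attained at a = 0, b = 0.5, c = 0:
  ~b: Gödel ¬ of 0.5 = 0 (operand ≠ 0)
  (a -> ~b): 0 ≤ 0, so result = 1
  ((a -> ~b) \/ c) = max(1, 0) = 1
  (((a -> ~b) \/ c) -> b): 1 > 0.5, so result = 0.5
  (b -> c): 0.5 > 0, so result = 0
  ((((a -> ~b) \/ c) -> b) \/ (b -> c)) = max(0.5, 0) = 0.5
Checking all 27 assignments confirms none give a value below 0.50.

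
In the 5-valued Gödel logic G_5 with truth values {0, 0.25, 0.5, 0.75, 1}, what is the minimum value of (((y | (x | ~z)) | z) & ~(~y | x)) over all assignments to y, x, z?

0.00

The minimum is attained at y = 0, x = 0, z = 0:
  ~z: Gödel ¬ of 0 = 1 (operand is 0)
  (x | ~z) = max(0, 1) = 1
  (y | (x | ~z)) = max(0, 1) = 1
  ((y | (x | ~z)) | z) = max(1, 0) = 1
  ~y: Gödel ¬ of 0 = 1 (operand is 0)
  (~y | x) = max(1, 0) = 1
  ~(~y | x): Gödel ¬ of 1 = 0 (operand ≠ 0)
  (((y | (x | ~z)) | z) & ~(~y | x)) = min(1, 0) = 0
Checking all 125 assignments confirms none give a value below 0.00.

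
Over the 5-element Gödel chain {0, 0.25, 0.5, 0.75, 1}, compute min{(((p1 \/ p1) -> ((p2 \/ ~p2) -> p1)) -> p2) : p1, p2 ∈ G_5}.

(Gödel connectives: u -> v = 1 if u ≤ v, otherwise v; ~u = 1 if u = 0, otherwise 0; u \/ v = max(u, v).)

The minimum is attained at p1 = 0, p2 = 0:
  (p1 \/ p1) = max(0, 0) = 0
  ~p2: Gödel ¬ of 0 = 1 (operand is 0)
  (p2 \/ ~p2) = max(0, 1) = 1
  ((p2 \/ ~p2) -> p1): 1 > 0, so result = 0
  ((p1 \/ p1) -> ((p2 \/ ~p2) -> p1)): 0 ≤ 0, so result = 1
  (((p1 \/ p1) -> ((p2 \/ ~p2) -> p1)) -> p2): 1 > 0, so result = 0
Checking all 25 assignments confirms none give a value below 0.00.

0.00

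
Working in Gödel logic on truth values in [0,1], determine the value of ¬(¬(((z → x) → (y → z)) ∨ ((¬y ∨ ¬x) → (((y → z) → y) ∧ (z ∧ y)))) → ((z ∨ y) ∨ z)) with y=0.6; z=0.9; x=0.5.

(z → x): 0.9 > 0.5, so result = 0.5
(y → z): 0.6 ≤ 0.9, so result = 1
((z → x) → (y → z)): 0.5 ≤ 1, so result = 1
¬y: Gödel ¬ of 0.6 = 0 (operand ≠ 0)
¬x: Gödel ¬ of 0.5 = 0 (operand ≠ 0)
(¬y ∨ ¬x) = max(0, 0) = 0
(y → z): 0.6 ≤ 0.9, so result = 1
((y → z) → y): 1 > 0.6, so result = 0.6
(z ∧ y) = min(0.9, 0.6) = 0.6
(((y → z) → y) ∧ (z ∧ y)) = min(0.6, 0.6) = 0.6
((¬y ∨ ¬x) → (((y → z) → y) ∧ (z ∧ y))): 0 ≤ 0.6, so result = 1
(((z → x) → (y → z)) ∨ ((¬y ∨ ¬x) → (((y → z) → y) ∧ (z ∧ y)))) = max(1, 1) = 1
¬(((z → x) → (y → z)) ∨ ((¬y ∨ ¬x) → (((y → z) → y) ∧ (z ∧ y)))): Gödel ¬ of 1 = 0 (operand ≠ 0)
(z ∨ y) = max(0.9, 0.6) = 0.9
((z ∨ y) ∨ z) = max(0.9, 0.9) = 0.9
(¬(((z → x) → (y → z)) ∨ ((¬y ∨ ¬x) → (((y → z) → y) ∧ (z ∧ y)))) → ((z ∨ y) ∨ z)): 0 ≤ 0.9, so result = 1
¬(¬(((z → x) → (y → z)) ∨ ((¬y ∨ ¬x) → (((y → z) → y) ∧ (z ∧ y)))) → ((z ∨ y) ∨ z)): Gödel ¬ of 1 = 0 (operand ≠ 0)

0.00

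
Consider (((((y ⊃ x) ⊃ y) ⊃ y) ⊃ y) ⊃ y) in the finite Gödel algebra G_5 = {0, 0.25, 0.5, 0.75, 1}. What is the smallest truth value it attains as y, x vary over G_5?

The minimum is attained at y = 0.25, x = 0:
  (y ⊃ x): 0.25 > 0, so result = 0
  ((y ⊃ x) ⊃ y): 0 ≤ 0.25, so result = 1
  (((y ⊃ x) ⊃ y) ⊃ y): 1 > 0.25, so result = 0.25
  ((((y ⊃ x) ⊃ y) ⊃ y) ⊃ y): 0.25 ≤ 0.25, so result = 1
  (((((y ⊃ x) ⊃ y) ⊃ y) ⊃ y) ⊃ y): 1 > 0.25, so result = 0.25
Checking all 25 assignments confirms none give a value below 0.25.

0.25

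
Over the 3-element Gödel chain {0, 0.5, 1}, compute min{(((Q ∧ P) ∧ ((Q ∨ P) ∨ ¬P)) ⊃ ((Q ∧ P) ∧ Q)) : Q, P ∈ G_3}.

1.00

Every assignment gives 1. For instance at Q = 0, P = 0:
  (Q ∧ P) = min(0, 0) = 0
  (Q ∨ P) = max(0, 0) = 0
  ¬P: Gödel ¬ of 0 = 1 (operand is 0)
  ((Q ∨ P) ∨ ¬P) = max(0, 1) = 1
  ((Q ∧ P) ∧ ((Q ∨ P) ∨ ¬P)) = min(0, 1) = 0
  (Q ∧ P) = min(0, 0) = 0
  ((Q ∧ P) ∧ Q) = min(0, 0) = 0
  (((Q ∧ P) ∧ ((Q ∨ P) ∨ ¬P)) ⊃ ((Q ∧ P) ∧ Q)): 0 ≤ 0, so result = 1
All 9 assignments give value 1 — the formula is a G_3-tautology.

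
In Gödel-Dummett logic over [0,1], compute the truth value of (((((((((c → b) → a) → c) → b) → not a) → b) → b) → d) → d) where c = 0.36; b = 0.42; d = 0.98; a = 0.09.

0.98

(c → b): 0.36 ≤ 0.42, so result = 1
((c → b) → a): 1 > 0.09, so result = 0.09
(((c → b) → a) → c): 0.09 ≤ 0.36, so result = 1
((((c → b) → a) → c) → b): 1 > 0.42, so result = 0.42
not a: Gödel ¬ of 0.09 = 0 (operand ≠ 0)
(((((c → b) → a) → c) → b) → not a): 0.42 > 0, so result = 0
((((((c → b) → a) → c) → b) → not a) → b): 0 ≤ 0.42, so result = 1
(((((((c → b) → a) → c) → b) → not a) → b) → b): 1 > 0.42, so result = 0.42
((((((((c → b) → a) → c) → b) → not a) → b) → b) → d): 0.42 ≤ 0.98, so result = 1
(((((((((c → b) → a) → c) → b) → not a) → b) → b) → d) → d): 1 > 0.98, so result = 0.98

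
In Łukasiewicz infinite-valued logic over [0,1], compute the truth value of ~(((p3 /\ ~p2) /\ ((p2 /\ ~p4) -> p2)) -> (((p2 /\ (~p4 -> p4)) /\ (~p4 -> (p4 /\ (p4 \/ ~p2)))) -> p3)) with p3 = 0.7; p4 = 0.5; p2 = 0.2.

~p2: Łukasiewicz ¬ gives 1 − 0.2 = 0.8
(p3 /\ ~p2) = min(0.7, 0.8) = 0.7
~p4: Łukasiewicz ¬ gives 1 − 0.5 = 0.5
(p2 /\ ~p4) = min(0.2, 0.5) = 0.2
((p2 /\ ~p4) -> p2): min(1, 1 − 0.2 + 0.2) = 1
((p3 /\ ~p2) /\ ((p2 /\ ~p4) -> p2)) = min(0.7, 1) = 0.7
~p4: Łukasiewicz ¬ gives 1 − 0.5 = 0.5
(~p4 -> p4): min(1, 1 − 0.5 + 0.5) = 1
(p2 /\ (~p4 -> p4)) = min(0.2, 1) = 0.2
~p4: Łukasiewicz ¬ gives 1 − 0.5 = 0.5
~p2: Łukasiewicz ¬ gives 1 − 0.2 = 0.8
(p4 \/ ~p2) = max(0.5, 0.8) = 0.8
(p4 /\ (p4 \/ ~p2)) = min(0.5, 0.8) = 0.5
(~p4 -> (p4 /\ (p4 \/ ~p2))): min(1, 1 − 0.5 + 0.5) = 1
((p2 /\ (~p4 -> p4)) /\ (~p4 -> (p4 /\ (p4 \/ ~p2)))) = min(0.2, 1) = 0.2
(((p2 /\ (~p4 -> p4)) /\ (~p4 -> (p4 /\ (p4 \/ ~p2)))) -> p3): min(1, 1 − 0.2 + 0.7) = 1
(((p3 /\ ~p2) /\ ((p2 /\ ~p4) -> p2)) -> (((p2 /\ (~p4 -> p4)) /\ (~p4 -> (p4 /\ (p4 \/ ~p2)))) -> p3)): min(1, 1 − 0.7 + 1) = 1
~(((p3 /\ ~p2) /\ ((p2 /\ ~p4) -> p2)) -> (((p2 /\ (~p4 -> p4)) /\ (~p4 -> (p4 /\ (p4 \/ ~p2)))) -> p3)): Łukasiewicz ¬ gives 1 − 1 = 0

0.00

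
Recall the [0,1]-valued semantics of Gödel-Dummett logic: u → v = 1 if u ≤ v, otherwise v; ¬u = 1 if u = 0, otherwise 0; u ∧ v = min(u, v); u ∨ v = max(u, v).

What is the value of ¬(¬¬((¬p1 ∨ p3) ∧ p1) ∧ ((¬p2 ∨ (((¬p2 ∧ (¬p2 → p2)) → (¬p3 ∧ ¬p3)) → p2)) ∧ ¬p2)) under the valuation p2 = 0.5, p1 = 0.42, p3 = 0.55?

¬p1: Gödel ¬ of 0.42 = 0 (operand ≠ 0)
(¬p1 ∨ p3) = max(0, 0.55) = 0.55
((¬p1 ∨ p3) ∧ p1) = min(0.55, 0.42) = 0.42
¬((¬p1 ∨ p3) ∧ p1): Gödel ¬ of 0.42 = 0 (operand ≠ 0)
¬¬((¬p1 ∨ p3) ∧ p1): Gödel ¬ of 0 = 1 (operand is 0)
¬p2: Gödel ¬ of 0.5 = 0 (operand ≠ 0)
¬p2: Gödel ¬ of 0.5 = 0 (operand ≠ 0)
¬p2: Gödel ¬ of 0.5 = 0 (operand ≠ 0)
(¬p2 → p2): 0 ≤ 0.5, so result = 1
(¬p2 ∧ (¬p2 → p2)) = min(0, 1) = 0
¬p3: Gödel ¬ of 0.55 = 0 (operand ≠ 0)
¬p3: Gödel ¬ of 0.55 = 0 (operand ≠ 0)
(¬p3 ∧ ¬p3) = min(0, 0) = 0
((¬p2 ∧ (¬p2 → p2)) → (¬p3 ∧ ¬p3)): 0 ≤ 0, so result = 1
(((¬p2 ∧ (¬p2 → p2)) → (¬p3 ∧ ¬p3)) → p2): 1 > 0.5, so result = 0.5
(¬p2 ∨ (((¬p2 ∧ (¬p2 → p2)) → (¬p3 ∧ ¬p3)) → p2)) = max(0, 0.5) = 0.5
¬p2: Gödel ¬ of 0.5 = 0 (operand ≠ 0)
((¬p2 ∨ (((¬p2 ∧ (¬p2 → p2)) → (¬p3 ∧ ¬p3)) → p2)) ∧ ¬p2) = min(0.5, 0) = 0
(¬¬((¬p1 ∨ p3) ∧ p1) ∧ ((¬p2 ∨ (((¬p2 ∧ (¬p2 → p2)) → (¬p3 ∧ ¬p3)) → p2)) ∧ ¬p2)) = min(1, 0) = 0
¬(¬¬((¬p1 ∨ p3) ∧ p1) ∧ ((¬p2 ∨ (((¬p2 ∧ (¬p2 → p2)) → (¬p3 ∧ ¬p3)) → p2)) ∧ ¬p2)): Gödel ¬ of 0 = 1 (operand is 0)

1.00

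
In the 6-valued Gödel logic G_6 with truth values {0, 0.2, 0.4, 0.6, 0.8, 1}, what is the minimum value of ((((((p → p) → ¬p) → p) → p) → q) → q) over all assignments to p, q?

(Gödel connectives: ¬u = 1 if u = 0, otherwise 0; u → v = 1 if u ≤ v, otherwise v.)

0.20

The minimum is attained at p = 0.2, q = 0.2:
  (p → p): 0.2 ≤ 0.2, so result = 1
  ¬p: Gödel ¬ of 0.2 = 0 (operand ≠ 0)
  ((p → p) → ¬p): 1 > 0, so result = 0
  (((p → p) → ¬p) → p): 0 ≤ 0.2, so result = 1
  ((((p → p) → ¬p) → p) → p): 1 > 0.2, so result = 0.2
  (((((p → p) → ¬p) → p) → p) → q): 0.2 ≤ 0.2, so result = 1
  ((((((p → p) → ¬p) → p) → p) → q) → q): 1 > 0.2, so result = 0.2
Checking all 36 assignments confirms none give a value below 0.20.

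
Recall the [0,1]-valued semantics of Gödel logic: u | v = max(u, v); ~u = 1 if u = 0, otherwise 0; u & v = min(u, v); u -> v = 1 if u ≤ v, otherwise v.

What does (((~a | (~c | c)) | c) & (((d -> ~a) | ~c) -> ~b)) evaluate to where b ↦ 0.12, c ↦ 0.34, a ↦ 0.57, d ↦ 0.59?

0.34

~a: Gödel ¬ of 0.57 = 0 (operand ≠ 0)
~c: Gödel ¬ of 0.34 = 0 (operand ≠ 0)
(~c | c) = max(0, 0.34) = 0.34
(~a | (~c | c)) = max(0, 0.34) = 0.34
((~a | (~c | c)) | c) = max(0.34, 0.34) = 0.34
~a: Gödel ¬ of 0.57 = 0 (operand ≠ 0)
(d -> ~a): 0.59 > 0, so result = 0
~c: Gödel ¬ of 0.34 = 0 (operand ≠ 0)
((d -> ~a) | ~c) = max(0, 0) = 0
~b: Gödel ¬ of 0.12 = 0 (operand ≠ 0)
(((d -> ~a) | ~c) -> ~b): 0 ≤ 0, so result = 1
(((~a | (~c | c)) | c) & (((d -> ~a) | ~c) -> ~b)) = min(0.34, 1) = 0.34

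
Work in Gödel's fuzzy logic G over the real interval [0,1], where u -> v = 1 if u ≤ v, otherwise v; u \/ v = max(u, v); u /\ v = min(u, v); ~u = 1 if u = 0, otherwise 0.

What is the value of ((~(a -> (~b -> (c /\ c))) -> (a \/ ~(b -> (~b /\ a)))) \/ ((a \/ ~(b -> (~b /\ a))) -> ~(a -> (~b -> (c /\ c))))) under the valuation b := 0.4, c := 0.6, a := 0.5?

1.00

~b: Gödel ¬ of 0.4 = 0 (operand ≠ 0)
(c /\ c) = min(0.6, 0.6) = 0.6
(~b -> (c /\ c)): 0 ≤ 0.6, so result = 1
(a -> (~b -> (c /\ c))): 0.5 ≤ 1, so result = 1
~(a -> (~b -> (c /\ c))): Gödel ¬ of 1 = 0 (operand ≠ 0)
~b: Gödel ¬ of 0.4 = 0 (operand ≠ 0)
(~b /\ a) = min(0, 0.5) = 0
(b -> (~b /\ a)): 0.4 > 0, so result = 0
~(b -> (~b /\ a)): Gödel ¬ of 0 = 1 (operand is 0)
(a \/ ~(b -> (~b /\ a))) = max(0.5, 1) = 1
(~(a -> (~b -> (c /\ c))) -> (a \/ ~(b -> (~b /\ a)))): 0 ≤ 1, so result = 1
~b: Gödel ¬ of 0.4 = 0 (operand ≠ 0)
(~b /\ a) = min(0, 0.5) = 0
(b -> (~b /\ a)): 0.4 > 0, so result = 0
~(b -> (~b /\ a)): Gödel ¬ of 0 = 1 (operand is 0)
(a \/ ~(b -> (~b /\ a))) = max(0.5, 1) = 1
~b: Gödel ¬ of 0.4 = 0 (operand ≠ 0)
(c /\ c) = min(0.6, 0.6) = 0.6
(~b -> (c /\ c)): 0 ≤ 0.6, so result = 1
(a -> (~b -> (c /\ c))): 0.5 ≤ 1, so result = 1
~(a -> (~b -> (c /\ c))): Gödel ¬ of 1 = 0 (operand ≠ 0)
((a \/ ~(b -> (~b /\ a))) -> ~(a -> (~b -> (c /\ c)))): 1 > 0, so result = 0
((~(a -> (~b -> (c /\ c))) -> (a \/ ~(b -> (~b /\ a)))) \/ ((a \/ ~(b -> (~b /\ a))) -> ~(a -> (~b -> (c /\ c))))) = max(1, 0) = 1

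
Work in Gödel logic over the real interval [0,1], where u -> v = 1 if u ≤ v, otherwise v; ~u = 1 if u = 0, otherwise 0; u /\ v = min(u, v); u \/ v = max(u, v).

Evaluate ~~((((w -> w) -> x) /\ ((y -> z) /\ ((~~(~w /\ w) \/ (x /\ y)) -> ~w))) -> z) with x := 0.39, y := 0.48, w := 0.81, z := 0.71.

(w -> w): 0.81 ≤ 0.81, so result = 1
((w -> w) -> x): 1 > 0.39, so result = 0.39
(y -> z): 0.48 ≤ 0.71, so result = 1
~w: Gödel ¬ of 0.81 = 0 (operand ≠ 0)
(~w /\ w) = min(0, 0.81) = 0
~(~w /\ w): Gödel ¬ of 0 = 1 (operand is 0)
~~(~w /\ w): Gödel ¬ of 1 = 0 (operand ≠ 0)
(x /\ y) = min(0.39, 0.48) = 0.39
(~~(~w /\ w) \/ (x /\ y)) = max(0, 0.39) = 0.39
~w: Gödel ¬ of 0.81 = 0 (operand ≠ 0)
((~~(~w /\ w) \/ (x /\ y)) -> ~w): 0.39 > 0, so result = 0
((y -> z) /\ ((~~(~w /\ w) \/ (x /\ y)) -> ~w)) = min(1, 0) = 0
(((w -> w) -> x) /\ ((y -> z) /\ ((~~(~w /\ w) \/ (x /\ y)) -> ~w))) = min(0.39, 0) = 0
((((w -> w) -> x) /\ ((y -> z) /\ ((~~(~w /\ w) \/ (x /\ y)) -> ~w))) -> z): 0 ≤ 0.71, so result = 1
~((((w -> w) -> x) /\ ((y -> z) /\ ((~~(~w /\ w) \/ (x /\ y)) -> ~w))) -> z): Gödel ¬ of 1 = 0 (operand ≠ 0)
~~((((w -> w) -> x) /\ ((y -> z) /\ ((~~(~w /\ w) \/ (x /\ y)) -> ~w))) -> z): Gödel ¬ of 0 = 1 (operand is 0)

1.00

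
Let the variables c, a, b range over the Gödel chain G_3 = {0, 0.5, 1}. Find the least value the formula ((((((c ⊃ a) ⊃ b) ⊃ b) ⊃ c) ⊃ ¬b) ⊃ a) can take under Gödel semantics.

0.00

The minimum is attained at c = 0, a = 0, b = 0:
  (c ⊃ a): 0 ≤ 0, so result = 1
  ((c ⊃ a) ⊃ b): 1 > 0, so result = 0
  (((c ⊃ a) ⊃ b) ⊃ b): 0 ≤ 0, so result = 1
  ((((c ⊃ a) ⊃ b) ⊃ b) ⊃ c): 1 > 0, so result = 0
  ¬b: Gödel ¬ of 0 = 1 (operand is 0)
  (((((c ⊃ a) ⊃ b) ⊃ b) ⊃ c) ⊃ ¬b): 0 ≤ 1, so result = 1
  ((((((c ⊃ a) ⊃ b) ⊃ b) ⊃ c) ⊃ ¬b) ⊃ a): 1 > 0, so result = 0
Checking all 27 assignments confirms none give a value below 0.00.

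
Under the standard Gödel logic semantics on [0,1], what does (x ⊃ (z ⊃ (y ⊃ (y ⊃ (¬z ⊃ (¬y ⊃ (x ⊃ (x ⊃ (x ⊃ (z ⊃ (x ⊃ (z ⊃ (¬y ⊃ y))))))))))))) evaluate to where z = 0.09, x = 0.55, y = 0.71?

¬z: Gödel ¬ of 0.09 = 0 (operand ≠ 0)
¬y: Gödel ¬ of 0.71 = 0 (operand ≠ 0)
¬y: Gödel ¬ of 0.71 = 0 (operand ≠ 0)
(¬y ⊃ y): 0 ≤ 0.71, so result = 1
(z ⊃ (¬y ⊃ y)): 0.09 ≤ 1, so result = 1
(x ⊃ (z ⊃ (¬y ⊃ y))): 0.55 ≤ 1, so result = 1
(z ⊃ (x ⊃ (z ⊃ (¬y ⊃ y)))): 0.09 ≤ 1, so result = 1
(x ⊃ (z ⊃ (x ⊃ (z ⊃ (¬y ⊃ y))))): 0.55 ≤ 1, so result = 1
(x ⊃ (x ⊃ (z ⊃ (x ⊃ (z ⊃ (¬y ⊃ y)))))): 0.55 ≤ 1, so result = 1
(x ⊃ (x ⊃ (x ⊃ (z ⊃ (x ⊃ (z ⊃ (¬y ⊃ y))))))): 0.55 ≤ 1, so result = 1
(¬y ⊃ (x ⊃ (x ⊃ (x ⊃ (z ⊃ (x ⊃ (z ⊃ (¬y ⊃ y)))))))): 0 ≤ 1, so result = 1
(¬z ⊃ (¬y ⊃ (x ⊃ (x ⊃ (x ⊃ (z ⊃ (x ⊃ (z ⊃ (¬y ⊃ y))))))))): 0 ≤ 1, so result = 1
(y ⊃ (¬z ⊃ (¬y ⊃ (x ⊃ (x ⊃ (x ⊃ (z ⊃ (x ⊃ (z ⊃ (¬y ⊃ y)))))))))): 0.71 ≤ 1, so result = 1
(y ⊃ (y ⊃ (¬z ⊃ (¬y ⊃ (x ⊃ (x ⊃ (x ⊃ (z ⊃ (x ⊃ (z ⊃ (¬y ⊃ y))))))))))): 0.71 ≤ 1, so result = 1
(z ⊃ (y ⊃ (y ⊃ (¬z ⊃ (¬y ⊃ (x ⊃ (x ⊃ (x ⊃ (z ⊃ (x ⊃ (z ⊃ (¬y ⊃ y)))))))))))): 0.09 ≤ 1, so result = 1
(x ⊃ (z ⊃ (y ⊃ (y ⊃ (¬z ⊃ (¬y ⊃ (x ⊃ (x ⊃ (x ⊃ (z ⊃ (x ⊃ (z ⊃ (¬y ⊃ y))))))))))))): 0.55 ≤ 1, so result = 1

1.00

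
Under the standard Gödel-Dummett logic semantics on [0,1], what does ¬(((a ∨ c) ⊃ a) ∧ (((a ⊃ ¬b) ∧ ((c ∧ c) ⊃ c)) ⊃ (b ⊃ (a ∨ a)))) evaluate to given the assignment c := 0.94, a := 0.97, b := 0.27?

(a ∨ c) = max(0.97, 0.94) = 0.97
((a ∨ c) ⊃ a): 0.97 ≤ 0.97, so result = 1
¬b: Gödel ¬ of 0.27 = 0 (operand ≠ 0)
(a ⊃ ¬b): 0.97 > 0, so result = 0
(c ∧ c) = min(0.94, 0.94) = 0.94
((c ∧ c) ⊃ c): 0.94 ≤ 0.94, so result = 1
((a ⊃ ¬b) ∧ ((c ∧ c) ⊃ c)) = min(0, 1) = 0
(a ∨ a) = max(0.97, 0.97) = 0.97
(b ⊃ (a ∨ a)): 0.27 ≤ 0.97, so result = 1
(((a ⊃ ¬b) ∧ ((c ∧ c) ⊃ c)) ⊃ (b ⊃ (a ∨ a))): 0 ≤ 1, so result = 1
(((a ∨ c) ⊃ a) ∧ (((a ⊃ ¬b) ∧ ((c ∧ c) ⊃ c)) ⊃ (b ⊃ (a ∨ a)))) = min(1, 1) = 1
¬(((a ∨ c) ⊃ a) ∧ (((a ⊃ ¬b) ∧ ((c ∧ c) ⊃ c)) ⊃ (b ⊃ (a ∨ a)))): Gödel ¬ of 1 = 0 (operand ≠ 0)

0.00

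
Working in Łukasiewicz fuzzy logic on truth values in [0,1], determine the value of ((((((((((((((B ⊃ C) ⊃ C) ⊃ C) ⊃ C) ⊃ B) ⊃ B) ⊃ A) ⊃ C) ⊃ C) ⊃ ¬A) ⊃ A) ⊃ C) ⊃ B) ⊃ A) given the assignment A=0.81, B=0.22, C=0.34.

0.93

(B ⊃ C): min(1, 1 − 0.22 + 0.34) = 1
((B ⊃ C) ⊃ C): min(1, 1 − 1 + 0.34) = 0.34
(((B ⊃ C) ⊃ C) ⊃ C): min(1, 1 − 0.34 + 0.34) = 1
((((B ⊃ C) ⊃ C) ⊃ C) ⊃ C): min(1, 1 − 1 + 0.34) = 0.34
(((((B ⊃ C) ⊃ C) ⊃ C) ⊃ C) ⊃ B): min(1, 1 − 0.34 + 0.22) = 0.88
((((((B ⊃ C) ⊃ C) ⊃ C) ⊃ C) ⊃ B) ⊃ B): min(1, 1 − 0.88 + 0.22) = 0.34
(((((((B ⊃ C) ⊃ C) ⊃ C) ⊃ C) ⊃ B) ⊃ B) ⊃ A): min(1, 1 − 0.34 + 0.81) = 1
((((((((B ⊃ C) ⊃ C) ⊃ C) ⊃ C) ⊃ B) ⊃ B) ⊃ A) ⊃ C): min(1, 1 − 1 + 0.34) = 0.34
(((((((((B ⊃ C) ⊃ C) ⊃ C) ⊃ C) ⊃ B) ⊃ B) ⊃ A) ⊃ C) ⊃ C): min(1, 1 − 0.34 + 0.34) = 1
¬A: Łukasiewicz ¬ gives 1 − 0.81 = 0.19
((((((((((B ⊃ C) ⊃ C) ⊃ C) ⊃ C) ⊃ B) ⊃ B) ⊃ A) ⊃ C) ⊃ C) ⊃ ¬A): min(1, 1 − 1 + 0.19) = 0.19
(((((((((((B ⊃ C) ⊃ C) ⊃ C) ⊃ C) ⊃ B) ⊃ B) ⊃ A) ⊃ C) ⊃ C) ⊃ ¬A) ⊃ A): min(1, 1 − 0.19 + 0.81) = 1
((((((((((((B ⊃ C) ⊃ C) ⊃ C) ⊃ C) ⊃ B) ⊃ B) ⊃ A) ⊃ C) ⊃ C) ⊃ ¬A) ⊃ A) ⊃ C): min(1, 1 − 1 + 0.34) = 0.34
(((((((((((((B ⊃ C) ⊃ C) ⊃ C) ⊃ C) ⊃ B) ⊃ B) ⊃ A) ⊃ C) ⊃ C) ⊃ ¬A) ⊃ A) ⊃ C) ⊃ B): min(1, 1 − 0.34 + 0.22) = 0.88
((((((((((((((B ⊃ C) ⊃ C) ⊃ C) ⊃ C) ⊃ B) ⊃ B) ⊃ A) ⊃ C) ⊃ C) ⊃ ¬A) ⊃ A) ⊃ C) ⊃ B) ⊃ A): min(1, 1 − 0.88 + 0.81) = 0.93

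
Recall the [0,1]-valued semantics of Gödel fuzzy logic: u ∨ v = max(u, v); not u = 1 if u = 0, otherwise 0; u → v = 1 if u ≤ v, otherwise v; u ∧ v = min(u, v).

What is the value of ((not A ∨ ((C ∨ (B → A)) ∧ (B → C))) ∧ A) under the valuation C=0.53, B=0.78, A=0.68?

not A: Gödel ¬ of 0.68 = 0 (operand ≠ 0)
(B → A): 0.78 > 0.68, so result = 0.68
(C ∨ (B → A)) = max(0.53, 0.68) = 0.68
(B → C): 0.78 > 0.53, so result = 0.53
((C ∨ (B → A)) ∧ (B → C)) = min(0.68, 0.53) = 0.53
(not A ∨ ((C ∨ (B → A)) ∧ (B → C))) = max(0, 0.53) = 0.53
((not A ∨ ((C ∨ (B → A)) ∧ (B → C))) ∧ A) = min(0.53, 0.68) = 0.53

0.53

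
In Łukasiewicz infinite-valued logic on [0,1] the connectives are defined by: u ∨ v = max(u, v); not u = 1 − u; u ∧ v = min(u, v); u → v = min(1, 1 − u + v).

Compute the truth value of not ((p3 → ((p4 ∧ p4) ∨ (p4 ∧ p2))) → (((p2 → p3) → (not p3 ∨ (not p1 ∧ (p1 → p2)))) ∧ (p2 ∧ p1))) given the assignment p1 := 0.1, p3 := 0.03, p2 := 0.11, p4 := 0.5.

0.90

(p4 ∧ p4) = min(0.5, 0.5) = 0.5
(p4 ∧ p2) = min(0.5, 0.11) = 0.11
((p4 ∧ p4) ∨ (p4 ∧ p2)) = max(0.5, 0.11) = 0.5
(p3 → ((p4 ∧ p4) ∨ (p4 ∧ p2))): min(1, 1 − 0.03 + 0.5) = 1
(p2 → p3): min(1, 1 − 0.11 + 0.03) = 0.92
not p3: Łukasiewicz ¬ gives 1 − 0.03 = 0.97
not p1: Łukasiewicz ¬ gives 1 − 0.1 = 0.9
(p1 → p2): min(1, 1 − 0.1 + 0.11) = 1
(not p1 ∧ (p1 → p2)) = min(0.9, 1) = 0.9
(not p3 ∨ (not p1 ∧ (p1 → p2))) = max(0.97, 0.9) = 0.97
((p2 → p3) → (not p3 ∨ (not p1 ∧ (p1 → p2)))): min(1, 1 − 0.92 + 0.97) = 1
(p2 ∧ p1) = min(0.11, 0.1) = 0.1
(((p2 → p3) → (not p3 ∨ (not p1 ∧ (p1 → p2)))) ∧ (p2 ∧ p1)) = min(1, 0.1) = 0.1
((p3 → ((p4 ∧ p4) ∨ (p4 ∧ p2))) → (((p2 → p3) → (not p3 ∨ (not p1 ∧ (p1 → p2)))) ∧ (p2 ∧ p1))): min(1, 1 − 1 + 0.1) = 0.1
not ((p3 → ((p4 ∧ p4) ∨ (p4 ∧ p2))) → (((p2 → p3) → (not p3 ∨ (not p1 ∧ (p1 → p2)))) ∧ (p2 ∧ p1))): Łukasiewicz ¬ gives 1 − 0.1 = 0.9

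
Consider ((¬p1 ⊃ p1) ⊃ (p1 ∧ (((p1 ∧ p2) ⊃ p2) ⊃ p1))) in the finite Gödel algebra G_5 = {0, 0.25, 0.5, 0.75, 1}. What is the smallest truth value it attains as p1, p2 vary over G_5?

0.25

The minimum is attained at p1 = 0.25, p2 = 0:
  ¬p1: Gödel ¬ of 0.25 = 0 (operand ≠ 0)
  (¬p1 ⊃ p1): 0 ≤ 0.25, so result = 1
  (p1 ∧ p2) = min(0.25, 0) = 0
  ((p1 ∧ p2) ⊃ p2): 0 ≤ 0, so result = 1
  (((p1 ∧ p2) ⊃ p2) ⊃ p1): 1 > 0.25, so result = 0.25
  (p1 ∧ (((p1 ∧ p2) ⊃ p2) ⊃ p1)) = min(0.25, 0.25) = 0.25
  ((¬p1 ⊃ p1) ⊃ (p1 ∧ (((p1 ∧ p2) ⊃ p2) ⊃ p1))): 1 > 0.25, so result = 0.25
Checking all 25 assignments confirms none give a value below 0.25.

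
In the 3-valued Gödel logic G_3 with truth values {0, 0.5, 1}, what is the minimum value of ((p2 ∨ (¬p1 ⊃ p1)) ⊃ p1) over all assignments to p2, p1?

0.00

The minimum is attained at p2 = 0.5, p1 = 0:
  ¬p1: Gödel ¬ of 0 = 1 (operand is 0)
  (¬p1 ⊃ p1): 1 > 0, so result = 0
  (p2 ∨ (¬p1 ⊃ p1)) = max(0.5, 0) = 0.5
  ((p2 ∨ (¬p1 ⊃ p1)) ⊃ p1): 0.5 > 0, so result = 0
Checking all 9 assignments confirms none give a value below 0.00.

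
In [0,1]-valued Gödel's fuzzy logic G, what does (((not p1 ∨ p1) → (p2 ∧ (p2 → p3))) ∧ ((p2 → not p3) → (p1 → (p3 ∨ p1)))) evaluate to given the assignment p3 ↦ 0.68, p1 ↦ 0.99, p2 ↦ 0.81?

not p1: Gödel ¬ of 0.99 = 0 (operand ≠ 0)
(not p1 ∨ p1) = max(0, 0.99) = 0.99
(p2 → p3): 0.81 > 0.68, so result = 0.68
(p2 ∧ (p2 → p3)) = min(0.81, 0.68) = 0.68
((not p1 ∨ p1) → (p2 ∧ (p2 → p3))): 0.99 > 0.68, so result = 0.68
not p3: Gödel ¬ of 0.68 = 0 (operand ≠ 0)
(p2 → not p3): 0.81 > 0, so result = 0
(p3 ∨ p1) = max(0.68, 0.99) = 0.99
(p1 → (p3 ∨ p1)): 0.99 ≤ 0.99, so result = 1
((p2 → not p3) → (p1 → (p3 ∨ p1))): 0 ≤ 1, so result = 1
(((not p1 ∨ p1) → (p2 ∧ (p2 → p3))) ∧ ((p2 → not p3) → (p1 → (p3 ∨ p1)))) = min(0.68, 1) = 0.68

0.68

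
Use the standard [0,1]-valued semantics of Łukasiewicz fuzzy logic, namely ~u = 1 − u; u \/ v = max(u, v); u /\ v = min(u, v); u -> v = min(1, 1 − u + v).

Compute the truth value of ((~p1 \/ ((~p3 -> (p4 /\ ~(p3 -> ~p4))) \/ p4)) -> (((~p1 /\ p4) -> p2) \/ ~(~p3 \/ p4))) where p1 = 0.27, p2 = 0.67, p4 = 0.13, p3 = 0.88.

~p1: Łukasiewicz ¬ gives 1 − 0.27 = 0.73
~p3: Łukasiewicz ¬ gives 1 − 0.88 = 0.12
~p4: Łukasiewicz ¬ gives 1 − 0.13 = 0.87
(p3 -> ~p4): min(1, 1 − 0.88 + 0.87) = 0.99
~(p3 -> ~p4): Łukasiewicz ¬ gives 1 − 0.99 = 0.01
(p4 /\ ~(p3 -> ~p4)) = min(0.13, 0.01) = 0.01
(~p3 -> (p4 /\ ~(p3 -> ~p4))): min(1, 1 − 0.12 + 0.01) = 0.89
((~p3 -> (p4 /\ ~(p3 -> ~p4))) \/ p4) = max(0.89, 0.13) = 0.89
(~p1 \/ ((~p3 -> (p4 /\ ~(p3 -> ~p4))) \/ p4)) = max(0.73, 0.89) = 0.89
~p1: Łukasiewicz ¬ gives 1 − 0.27 = 0.73
(~p1 /\ p4) = min(0.73, 0.13) = 0.13
((~p1 /\ p4) -> p2): min(1, 1 − 0.13 + 0.67) = 1
~p3: Łukasiewicz ¬ gives 1 − 0.88 = 0.12
(~p3 \/ p4) = max(0.12, 0.13) = 0.13
~(~p3 \/ p4): Łukasiewicz ¬ gives 1 − 0.13 = 0.87
(((~p1 /\ p4) -> p2) \/ ~(~p3 \/ p4)) = max(1, 0.87) = 1
((~p1 \/ ((~p3 -> (p4 /\ ~(p3 -> ~p4))) \/ p4)) -> (((~p1 /\ p4) -> p2) \/ ~(~p3 \/ p4))): min(1, 1 − 0.89 + 1) = 1

1.00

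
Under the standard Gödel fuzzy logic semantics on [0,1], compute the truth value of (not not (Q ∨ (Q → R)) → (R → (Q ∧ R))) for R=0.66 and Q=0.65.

(Q → R): 0.65 ≤ 0.66, so result = 1
(Q ∨ (Q → R)) = max(0.65, 1) = 1
not (Q ∨ (Q → R)): Gödel ¬ of 1 = 0 (operand ≠ 0)
not not (Q ∨ (Q → R)): Gödel ¬ of 0 = 1 (operand is 0)
(Q ∧ R) = min(0.65, 0.66) = 0.65
(R → (Q ∧ R)): 0.66 > 0.65, so result = 0.65
(not not (Q ∨ (Q → R)) → (R → (Q ∧ R))): 1 > 0.65, so result = 0.65

0.65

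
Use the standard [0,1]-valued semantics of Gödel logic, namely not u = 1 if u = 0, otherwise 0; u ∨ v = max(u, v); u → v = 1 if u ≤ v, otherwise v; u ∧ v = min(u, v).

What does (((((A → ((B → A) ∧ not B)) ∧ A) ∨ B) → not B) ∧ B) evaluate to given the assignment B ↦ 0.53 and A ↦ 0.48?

(B → A): 0.53 > 0.48, so result = 0.48
not B: Gödel ¬ of 0.53 = 0 (operand ≠ 0)
((B → A) ∧ not B) = min(0.48, 0) = 0
(A → ((B → A) ∧ not B)): 0.48 > 0, so result = 0
((A → ((B → A) ∧ not B)) ∧ A) = min(0, 0.48) = 0
(((A → ((B → A) ∧ not B)) ∧ A) ∨ B) = max(0, 0.53) = 0.53
not B: Gödel ¬ of 0.53 = 0 (operand ≠ 0)
((((A → ((B → A) ∧ not B)) ∧ A) ∨ B) → not B): 0.53 > 0, so result = 0
(((((A → ((B → A) ∧ not B)) ∧ A) ∨ B) → not B) ∧ B) = min(0, 0.53) = 0

0.00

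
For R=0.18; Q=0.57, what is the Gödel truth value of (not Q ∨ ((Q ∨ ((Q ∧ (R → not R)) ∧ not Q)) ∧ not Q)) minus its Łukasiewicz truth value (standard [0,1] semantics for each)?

-0.43

Gödel evaluation:
  not Q: Gödel ¬ of 0.57 = 0 (operand ≠ 0)
  not R: Gödel ¬ of 0.18 = 0 (operand ≠ 0)
  (R → not R): 0.18 > 0, so result = 0
  (Q ∧ (R → not R)) = min(0.57, 0) = 0
  not Q: Gödel ¬ of 0.57 = 0 (operand ≠ 0)
  ((Q ∧ (R → not R)) ∧ not Q) = min(0, 0) = 0
  (Q ∨ ((Q ∧ (R → not R)) ∧ not Q)) = max(0.57, 0) = 0.57
  not Q: Gödel ¬ of 0.57 = 0 (operand ≠ 0)
  ((Q ∨ ((Q ∧ (R → not R)) ∧ not Q)) ∧ not Q) = min(0.57, 0) = 0
  (not Q ∨ ((Q ∨ ((Q ∧ (R → not R)) ∧ not Q)) ∧ not Q)) = max(0, 0) = 0
  Gödel value = 0
Łukasiewicz evaluation:
  not Q: Łukasiewicz ¬ gives 1 − 0.57 = 0.43
  not R: Łukasiewicz ¬ gives 1 − 0.18 = 0.82
  (R → not R): min(1, 1 − 0.18 + 0.82) = 1
  (Q ∧ (R → not R)) = min(0.57, 1) = 0.57
  not Q: Łukasiewicz ¬ gives 1 − 0.57 = 0.43
  ((Q ∧ (R → not R)) ∧ not Q) = min(0.57, 0.43) = 0.43
  (Q ∨ ((Q ∧ (R → not R)) ∧ not Q)) = max(0.57, 0.43) = 0.57
  not Q: Łukasiewicz ¬ gives 1 − 0.57 = 0.43
  ((Q ∨ ((Q ∧ (R → not R)) ∧ not Q)) ∧ not Q) = min(0.57, 0.43) = 0.43
  (not Q ∨ ((Q ∨ ((Q ∧ (R → not R)) ∧ not Q)) ∧ not Q)) = max(0.43, 0.43) = 0.43
  Łukasiewicz value = 0.43
Difference: 0 − 0.43 = -0.43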